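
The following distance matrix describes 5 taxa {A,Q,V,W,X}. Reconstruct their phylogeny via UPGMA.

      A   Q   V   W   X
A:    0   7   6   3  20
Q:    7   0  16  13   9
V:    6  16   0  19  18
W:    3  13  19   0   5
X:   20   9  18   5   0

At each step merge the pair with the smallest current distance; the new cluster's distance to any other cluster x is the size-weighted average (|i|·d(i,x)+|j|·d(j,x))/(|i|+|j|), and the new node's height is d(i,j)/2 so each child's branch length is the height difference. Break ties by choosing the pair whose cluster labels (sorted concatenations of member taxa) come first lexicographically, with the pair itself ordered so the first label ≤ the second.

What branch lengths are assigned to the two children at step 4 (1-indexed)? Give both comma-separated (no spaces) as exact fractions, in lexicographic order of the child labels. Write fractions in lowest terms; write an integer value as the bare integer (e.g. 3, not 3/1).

7/4,59/8

step 1: merge (A,W) at d=3; branch lengths A→3/2, W→3/2; new cluster AW
  updated: d(AW,Q)=10, d(AW,V)=25/2, d(AW,X)=25/2
step 2: merge (Q,X) at d=9; branch lengths Q→9/2, X→9/2; new cluster QX
  updated: d(AW,QX)=45/4, d(QX,V)=17
step 3: merge (AW,QX) at d=45/4; branch lengths AW→33/8, QX→9/8; new cluster AQWX
  updated: d(AQWX,V)=59/4
step 4: merge (AQWX,V) at d=59/4; branch lengths AQWX→7/4, V→59/8; new cluster AQVWX
final tree: (((A:3/2,W:3/2):33/8,(Q:9/2,X:9/2):9/8):7/4,V:59/8)
total length: 211/8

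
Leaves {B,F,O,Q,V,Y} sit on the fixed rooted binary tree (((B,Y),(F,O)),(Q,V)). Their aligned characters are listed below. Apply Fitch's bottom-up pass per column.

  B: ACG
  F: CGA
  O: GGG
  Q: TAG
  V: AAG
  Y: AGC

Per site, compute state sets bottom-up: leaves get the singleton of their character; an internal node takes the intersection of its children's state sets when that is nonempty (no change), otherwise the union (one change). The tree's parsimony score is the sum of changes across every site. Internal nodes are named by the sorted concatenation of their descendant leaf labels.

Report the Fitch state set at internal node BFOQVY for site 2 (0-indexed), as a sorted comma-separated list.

site 0, node BY: B={A} ∩ Y={A} → {A} (+0)
site 0, node FO: F={C} ∪ O={G} → {C,G} (+1)
site 0, node BFOY: BY={A} ∪ FO={C,G} → {A,C,G} (+1)
site 0, node QV: Q={T} ∪ V={A} → {A,T} (+1)
site 0, node BFOQVY: BFOY={A,C,G} ∩ QV={A,T} → {A} (+0)
site 1, node BY: B={C} ∪ Y={G} → {C,G} (+1)
site 1, node FO: F={G} ∩ O={G} → {G} (+0)
site 1, node BFOY: BY={C,G} ∩ FO={G} → {G} (+0)
site 1, node QV: Q={A} ∩ V={A} → {A} (+0)
site 1, node BFOQVY: BFOY={G} ∪ QV={A} → {A,G} (+1)
site 2, node BY: B={G} ∪ Y={C} → {C,G} (+1)
site 2, node FO: F={A} ∪ O={G} → {A,G} (+1)
site 2, node BFOY: BY={C,G} ∩ FO={A,G} → {G} (+0)
site 2, node QV: Q={G} ∩ V={G} → {G} (+0)
site 2, node BFOQVY: BFOY={G} ∩ QV={G} → {G} (+0)
per-site changes: [3, 2, 2]; total = 7

G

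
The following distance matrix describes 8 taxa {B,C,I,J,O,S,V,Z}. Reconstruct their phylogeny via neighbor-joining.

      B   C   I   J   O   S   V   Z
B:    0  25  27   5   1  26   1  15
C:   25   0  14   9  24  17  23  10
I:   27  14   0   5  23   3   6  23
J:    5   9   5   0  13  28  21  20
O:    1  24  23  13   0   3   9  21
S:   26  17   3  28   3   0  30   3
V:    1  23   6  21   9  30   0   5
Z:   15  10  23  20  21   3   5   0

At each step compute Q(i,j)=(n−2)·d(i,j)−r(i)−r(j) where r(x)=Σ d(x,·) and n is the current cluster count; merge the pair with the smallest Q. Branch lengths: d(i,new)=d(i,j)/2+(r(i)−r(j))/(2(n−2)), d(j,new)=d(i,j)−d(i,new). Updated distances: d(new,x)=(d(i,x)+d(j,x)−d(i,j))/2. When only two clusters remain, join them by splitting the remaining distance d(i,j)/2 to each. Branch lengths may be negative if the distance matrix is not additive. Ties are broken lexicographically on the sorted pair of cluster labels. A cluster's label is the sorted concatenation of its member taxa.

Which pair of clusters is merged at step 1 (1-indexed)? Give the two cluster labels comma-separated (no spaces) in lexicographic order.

I,S

1. join I+S (d=3, Q=-193) ⇒ IS; edges |I|=3/4, |S|=9/4
  updated: d(B,IS)=25, d(C,IS)=14, d(IS,J)=15, d(IS,O)=23/2, d(IS,V)=33/2, d(IS,Z)=23/2
2. join B+O (d=1, Q=-293/2) ⇒ BO; edges |B|=-1/4, |O|=5/4
  updated: d(BO,C)=24, d(BO,IS)=71/4, d(BO,J)=17/2, d(BO,V)=9/2, d(BO,Z)=35/2
3. join BO+V (d=9/2, Q=-497/4) ⇒ BOV; edges |BO|=81/32, |V|=63/32
  updated: d(BOV,C)=85/4, d(BOV,IS)=119/8, d(BOV,J)=25/2, d(BOV,Z)=9
4. join C+J (d=9, Q=-335/4) ⇒ CJ; edges |C|=33/8, |J|=39/8
  updated: d(BOV,CJ)=99/8, d(CJ,IS)=10, d(CJ,Z)=21/2
5. join BOV+Z (d=9, Q=-197/4) ⇒ BOVZ; edges |BOV|=93/16, |Z|=51/16
  updated: d(BOVZ,CJ)=111/16, d(BOVZ,IS)=139/16
6. join BOVZ+CJ (d=111/16, Q=-205/8) ⇒ BCJOVZ; edges |BOVZ|=45/16, |CJ|=33/8
  updated: d(BCJOVZ,IS)=47/8
7. join BCJOVZ+IS (d=47/8) ⇒ BCIJOSVZ; edges |BCJOVZ|=47/16, |IS|=47/16
final tree: (((((B:-1/4,O:5/4):81/32,V:63/32):93/16,Z:51/16):45/16,(C:33/8,J:39/8):33/8):47/16,(I:3/4,S:9/4):47/16)
total length: 629/16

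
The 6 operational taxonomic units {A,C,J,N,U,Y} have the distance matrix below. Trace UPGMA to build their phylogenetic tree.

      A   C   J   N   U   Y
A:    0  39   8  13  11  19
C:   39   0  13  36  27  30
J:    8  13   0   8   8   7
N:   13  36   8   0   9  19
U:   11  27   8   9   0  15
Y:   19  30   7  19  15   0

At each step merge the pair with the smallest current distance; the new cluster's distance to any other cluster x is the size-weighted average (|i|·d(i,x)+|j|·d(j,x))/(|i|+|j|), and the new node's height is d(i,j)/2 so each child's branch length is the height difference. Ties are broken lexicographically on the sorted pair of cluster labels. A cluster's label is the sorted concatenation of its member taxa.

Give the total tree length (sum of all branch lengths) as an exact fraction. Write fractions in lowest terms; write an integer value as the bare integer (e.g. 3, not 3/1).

1. join J+Y (d=7) ⇒ JY; edges |J|=7/2, |Y|=7/2
  updated: d(A,JY)=27/2, d(C,JY)=43/2, d(JY,N)=27/2, d(JY,U)=23/2
2. join N+U (d=9) ⇒ NU; edges |N|=9/2, |U|=9/2
  updated: d(A,NU)=12, d(C,NU)=63/2, d(JY,NU)=25/2
3. join A+NU (d=12) ⇒ ANU; edges |A|=6, |NU|=3/2
  updated: d(ANU,C)=34, d(ANU,JY)=77/6
4. join ANU+JY (d=77/6) ⇒ AJNUY; edges |ANU|=5/12, |JY|=35/12
  updated: d(AJNUY,C)=29
5. join AJNUY+C (d=29) ⇒ ACJNUY; edges |AJNUY|=97/12, |C|=29/2
final tree: (((A:6,(N:9/2,U:9/2):3/2):5/12,(J:7/2,Y:7/2):35/12):97/12,C:29/2)
total length: 593/12

593/12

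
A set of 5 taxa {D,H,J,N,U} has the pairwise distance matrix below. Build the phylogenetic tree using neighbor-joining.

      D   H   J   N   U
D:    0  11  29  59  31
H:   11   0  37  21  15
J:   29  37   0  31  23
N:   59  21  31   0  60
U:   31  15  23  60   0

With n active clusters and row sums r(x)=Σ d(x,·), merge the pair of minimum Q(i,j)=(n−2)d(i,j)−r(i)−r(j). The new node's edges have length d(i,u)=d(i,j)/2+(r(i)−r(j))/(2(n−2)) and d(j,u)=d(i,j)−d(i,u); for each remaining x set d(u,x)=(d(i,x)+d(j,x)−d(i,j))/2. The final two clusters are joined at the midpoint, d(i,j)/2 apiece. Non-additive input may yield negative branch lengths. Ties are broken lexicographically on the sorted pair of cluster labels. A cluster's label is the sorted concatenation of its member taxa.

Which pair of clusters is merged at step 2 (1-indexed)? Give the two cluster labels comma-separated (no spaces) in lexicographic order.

D,H

step 1: merge (J,N) at d=31, Q=-198; branch lengths J→7, N→24; new cluster JN
  updated: d(D,JN)=57/2, d(H,JN)=27/2, d(JN,U)=26
step 2: merge (D,H) at d=11, Q=-88; branch lengths D→53/4, H→-9/4; new cluster DH
  updated: d(DH,JN)=31/2, d(DH,U)=35/2
step 3: merge (DH,JN) at d=31/2, Q=-59; branch lengths DH→7/2, JN→12; new cluster DHJN
  updated: d(DHJN,U)=14
step 4: merge (DHJN,U) at d=14; branch lengths DHJN→7, U→7; new cluster DHJNU
final tree: (((D:53/4,H:-9/4):7/2,(J:7,N:24):12):7,U:7)
total length: 143/2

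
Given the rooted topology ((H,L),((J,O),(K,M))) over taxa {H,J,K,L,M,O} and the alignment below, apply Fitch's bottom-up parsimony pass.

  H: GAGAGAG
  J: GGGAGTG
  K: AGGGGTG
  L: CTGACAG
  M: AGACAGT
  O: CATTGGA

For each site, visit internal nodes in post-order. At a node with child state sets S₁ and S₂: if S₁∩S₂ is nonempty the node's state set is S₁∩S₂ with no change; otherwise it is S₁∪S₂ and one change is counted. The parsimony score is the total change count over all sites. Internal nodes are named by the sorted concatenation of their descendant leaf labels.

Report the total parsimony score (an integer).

18

site 0, node HL: H={G} ∪ L={C} → {C,G} (+1)
site 0, node JO: J={G} ∪ O={C} → {C,G} (+1)
site 0, node KM: K={A} ∩ M={A} → {A} (+0)
site 0, node JKMO: JO={C,G} ∪ KM={A} → {A,C,G} (+1)
site 0, node HJKLMO: HL={C,G} ∩ JKMO={A,C,G} → {C,G} (+0)
site 1, node HL: H={A} ∪ L={T} → {A,T} (+1)
site 1, node JO: J={G} ∪ O={A} → {A,G} (+1)
site 1, node KM: K={G} ∩ M={G} → {G} (+0)
site 1, node JKMO: JO={A,G} ∩ KM={G} → {G} (+0)
site 1, node HJKLMO: HL={A,T} ∪ JKMO={G} → {A,G,T} (+1)
site 2, node HL: H={G} ∩ L={G} → {G} (+0)
site 2, node JO: J={G} ∪ O={T} → {G,T} (+1)
site 2, node KM: K={G} ∪ M={A} → {A,G} (+1)
site 2, node JKMO: JO={G,T} ∩ KM={A,G} → {G} (+0)
site 2, node HJKLMO: HL={G} ∩ JKMO={G} → {G} (+0)
site 3, node HL: H={A} ∩ L={A} → {A} (+0)
site 3, node JO: J={A} ∪ O={T} → {A,T} (+1)
site 3, node KM: K={G} ∪ M={C} → {C,G} (+1)
site 3, node JKMO: JO={A,T} ∪ KM={C,G} → {A,C,G,T} (+1)
site 3, node HJKLMO: HL={A} ∩ JKMO={A,C,G,T} → {A} (+0)
site 4, node HL: H={G} ∪ L={C} → {C,G} (+1)
site 4, node JO: J={G} ∩ O={G} → {G} (+0)
site 4, node KM: K={G} ∪ M={A} → {A,G} (+1)
site 4, node JKMO: JO={G} ∩ KM={A,G} → {G} (+0)
site 4, node HJKLMO: HL={C,G} ∩ JKMO={G} → {G} (+0)
site 5, node HL: H={A} ∩ L={A} → {A} (+0)
site 5, node JO: J={T} ∪ O={G} → {G,T} (+1)
site 5, node KM: K={T} ∪ M={G} → {G,T} (+1)
site 5, node JKMO: JO={G,T} ∩ KM={G,T} → {G,T} (+0)
site 5, node HJKLMO: HL={A} ∪ JKMO={G,T} → {A,G,T} (+1)
site 6, node HL: H={G} ∩ L={G} → {G} (+0)
site 6, node JO: J={G} ∪ O={A} → {A,G} (+1)
site 6, node KM: K={G} ∪ M={T} → {G,T} (+1)
site 6, node JKMO: JO={A,G} ∩ KM={G,T} → {G} (+0)
site 6, node HJKLMO: HL={G} ∩ JKMO={G} → {G} (+0)
per-site changes: [3, 3, 2, 3, 2, 3, 2]; total = 18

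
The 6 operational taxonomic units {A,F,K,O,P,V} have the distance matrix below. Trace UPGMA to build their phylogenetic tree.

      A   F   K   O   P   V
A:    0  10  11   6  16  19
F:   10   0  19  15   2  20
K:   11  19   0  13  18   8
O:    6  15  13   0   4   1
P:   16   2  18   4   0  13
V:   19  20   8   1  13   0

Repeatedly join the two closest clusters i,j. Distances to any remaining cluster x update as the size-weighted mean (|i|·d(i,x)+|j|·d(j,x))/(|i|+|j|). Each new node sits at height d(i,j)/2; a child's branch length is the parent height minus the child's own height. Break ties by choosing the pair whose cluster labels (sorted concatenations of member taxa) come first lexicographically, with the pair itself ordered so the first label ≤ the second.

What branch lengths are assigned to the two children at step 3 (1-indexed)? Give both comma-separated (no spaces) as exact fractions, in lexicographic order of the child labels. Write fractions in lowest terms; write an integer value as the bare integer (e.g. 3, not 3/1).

step 1: merge (O,V) at d=1; branch lengths O→1/2, V→1/2; new cluster OV
  updated: d(A,OV)=25/2, d(F,OV)=35/2, d(K,OV)=21/2, d(OV,P)=17/2
step 2: merge (F,P) at d=2; branch lengths F→1, P→1; new cluster FP
  updated: d(A,FP)=13, d(FP,K)=37/2, d(FP,OV)=13
step 3: merge (K,OV) at d=21/2; branch lengths K→21/4, OV→19/4; new cluster KOV
  updated: d(A,KOV)=12, d(FP,KOV)=89/6
step 4: merge (A,KOV) at d=12; branch lengths A→6, KOV→3/4; new cluster AKOV
  updated: d(AKOV,FP)=115/8
step 5: merge (AKOV,FP) at d=115/8; branch lengths AKOV→19/16, FP→99/16; new cluster AFKOPV
final tree: ((A:6,(K:21/4,(O:1/2,V:1/2):19/4):3/4):19/16,(F:1,P:1):99/16)
total length: 217/8

21/4,19/4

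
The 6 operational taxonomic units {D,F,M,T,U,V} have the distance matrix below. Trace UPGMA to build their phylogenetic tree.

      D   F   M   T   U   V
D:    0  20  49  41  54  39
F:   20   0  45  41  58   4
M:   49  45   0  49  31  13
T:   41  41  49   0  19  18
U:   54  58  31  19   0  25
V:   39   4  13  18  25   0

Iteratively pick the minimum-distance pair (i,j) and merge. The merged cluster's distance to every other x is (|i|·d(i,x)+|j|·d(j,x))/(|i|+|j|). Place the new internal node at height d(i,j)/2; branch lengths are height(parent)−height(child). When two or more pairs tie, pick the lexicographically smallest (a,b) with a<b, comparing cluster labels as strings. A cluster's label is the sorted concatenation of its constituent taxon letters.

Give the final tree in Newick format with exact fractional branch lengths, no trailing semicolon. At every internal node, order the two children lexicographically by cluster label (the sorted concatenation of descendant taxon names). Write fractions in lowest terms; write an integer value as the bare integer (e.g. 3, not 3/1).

((D:18,((F:2,V:2):25/2,M:29/2):7/2):29/16,(T:19/2,U:19/2):165/16)

iteration 1: select F,V (d=4); attach at lengths (2, 2); label the merged cluster FV
  updated: d(D,FV)=59/2, d(FV,M)=29, d(FV,T)=59/2, d(FV,U)=83/2
iteration 2: select T,U (d=19); attach at lengths (19/2, 19/2); label the merged cluster TU
  updated: d(D,TU)=95/2, d(FV,TU)=71/2, d(M,TU)=40
iteration 3: select FV,M (d=29); attach at lengths (25/2, 29/2); label the merged cluster FMV
  updated: d(D,FMV)=36, d(FMV,TU)=37
iteration 4: select D,FMV (d=36); attach at lengths (18, 7/2); label the merged cluster DFMV
  updated: d(DFMV,TU)=317/8
iteration 5: select DFMV,TU (d=317/8); attach at lengths (29/16, 165/16); label the merged cluster DFMTUV
final tree: ((D:18,((F:2,V:2):25/2,M:29/2):7/2):29/16,(T:19/2,U:19/2):165/16)
total length: 669/8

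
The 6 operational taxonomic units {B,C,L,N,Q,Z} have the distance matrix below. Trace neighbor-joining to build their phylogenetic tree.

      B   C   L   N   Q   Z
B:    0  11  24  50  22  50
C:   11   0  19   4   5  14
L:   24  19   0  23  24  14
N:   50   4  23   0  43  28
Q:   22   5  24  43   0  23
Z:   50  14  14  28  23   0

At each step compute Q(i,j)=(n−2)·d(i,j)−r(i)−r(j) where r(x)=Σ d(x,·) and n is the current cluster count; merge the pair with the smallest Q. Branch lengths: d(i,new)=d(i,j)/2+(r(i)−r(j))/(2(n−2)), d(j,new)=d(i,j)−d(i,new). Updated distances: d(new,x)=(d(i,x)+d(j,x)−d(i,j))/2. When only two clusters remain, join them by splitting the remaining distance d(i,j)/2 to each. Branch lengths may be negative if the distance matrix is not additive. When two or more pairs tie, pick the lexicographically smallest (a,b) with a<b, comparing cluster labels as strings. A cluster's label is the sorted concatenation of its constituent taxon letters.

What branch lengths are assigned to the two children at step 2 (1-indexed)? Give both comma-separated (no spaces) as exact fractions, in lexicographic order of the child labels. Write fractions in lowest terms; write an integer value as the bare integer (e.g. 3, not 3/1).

iteration 1: select B,Q (d=22, Q=-186); attach at lengths (16, 6); label the merged cluster BQ
  updated: d(BQ,C)=-3, d(BQ,L)=13, d(BQ,N)=71/2, d(BQ,Z)=51/2
iteration 2: select BQ,C (d=-3, Q=-114); attach at lengths (14/3, -23/3); label the merged cluster BCQ
  updated: d(BCQ,L)=35/2, d(BCQ,N)=85/4, d(BCQ,Z)=85/4
iteration 3: select BCQ,N (d=85/4, Q=-359/4); attach at lengths (121/16, 219/16); label the merged cluster BCNQ
  updated: d(BCNQ,L)=77/8, d(BCNQ,Z)=14
iteration 4: select BCNQ,L (d=77/8, Q=-301/8); attach at lengths (77/16, 77/16); label the merged cluster BCLNQ
  updated: d(BCLNQ,Z)=147/16
iteration 5: select BCLNQ,Z (d=147/16); attach at lengths (147/32, 147/32); label the merged cluster BCLNQZ
final tree: (((((B:16,Q:6):14/3,C:-23/3):121/16,N:219/16):77/16,L:77/16):147/32,Z:147/32)
total length: 945/16

14/3,-23/3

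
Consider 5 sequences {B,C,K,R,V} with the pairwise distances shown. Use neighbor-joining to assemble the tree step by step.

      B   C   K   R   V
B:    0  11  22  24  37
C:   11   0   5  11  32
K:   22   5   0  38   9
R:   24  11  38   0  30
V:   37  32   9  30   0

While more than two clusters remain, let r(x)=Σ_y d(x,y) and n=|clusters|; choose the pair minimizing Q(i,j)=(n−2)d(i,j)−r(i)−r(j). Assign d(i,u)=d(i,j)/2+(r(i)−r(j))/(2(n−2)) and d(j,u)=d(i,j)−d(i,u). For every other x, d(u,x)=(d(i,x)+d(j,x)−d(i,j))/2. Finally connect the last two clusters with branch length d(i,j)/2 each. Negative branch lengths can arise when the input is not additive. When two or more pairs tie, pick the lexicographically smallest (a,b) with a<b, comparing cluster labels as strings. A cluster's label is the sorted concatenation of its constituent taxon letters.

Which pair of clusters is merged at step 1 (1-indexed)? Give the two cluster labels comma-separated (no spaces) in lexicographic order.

iteration 1: select K,V (d=9, Q=-155); attach at lengths (-7/6, 61/6); label the merged cluster KV
  updated: d(B,KV)=25, d(C,KV)=14, d(KV,R)=59/2
iteration 2: select B,KV (d=25, Q=-157/2); attach at lengths (83/8, 117/8); label the merged cluster BKV
  updated: d(BKV,C)=0, d(BKV,R)=57/4
iteration 3: select BKV,C (d=0, Q=-101/4); attach at lengths (13/8, -13/8); label the merged cluster BCKV
  updated: d(BCKV,R)=101/8
iteration 4: select BCKV,R (d=101/8); attach at lengths (101/16, 101/16); label the merged cluster BCKRV
final tree: (((B:83/8,(K:-7/6,V:61/6):117/8):13/8,C:-13/8):101/16,R:101/16)
total length: 373/8

K,V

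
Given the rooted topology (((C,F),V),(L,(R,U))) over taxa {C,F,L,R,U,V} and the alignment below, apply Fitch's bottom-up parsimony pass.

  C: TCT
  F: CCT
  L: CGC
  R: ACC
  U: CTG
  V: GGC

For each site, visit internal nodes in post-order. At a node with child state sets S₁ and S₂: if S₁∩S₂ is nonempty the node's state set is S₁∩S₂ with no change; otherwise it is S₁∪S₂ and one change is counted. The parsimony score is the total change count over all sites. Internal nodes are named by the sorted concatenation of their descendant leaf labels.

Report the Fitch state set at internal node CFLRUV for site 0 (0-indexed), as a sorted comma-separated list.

[col 0] CF: children C:{T}, F:{C} ∪→ {C,T}; cost 1
[col 0] CFV: children CF:{C,T}, V:{G} ∪→ {C,G,T}; cost 1
[col 0] RU: children R:{A}, U:{C} ∪→ {A,C}; cost 1
[col 0] LRU: children L:{C}, RU:{A,C} ∩→ {C}; cost 0
[col 0] CFLRUV: children CFV:{C,G,T}, LRU:{C} ∩→ {C}; cost 0
[col 1] CF: children C:{C}, F:{C} ∩→ {C}; cost 0
[col 1] CFV: children CF:{C}, V:{G} ∪→ {C,G}; cost 1
[col 1] RU: children R:{C}, U:{T} ∪→ {C,T}; cost 1
[col 1] LRU: children L:{G}, RU:{C,T} ∪→ {C,G,T}; cost 1
[col 1] CFLRUV: children CFV:{C,G}, LRU:{C,G,T} ∩→ {C,G}; cost 0
[col 2] CF: children C:{T}, F:{T} ∩→ {T}; cost 0
[col 2] CFV: children CF:{T}, V:{C} ∪→ {C,T}; cost 1
[col 2] RU: children R:{C}, U:{G} ∪→ {C,G}; cost 1
[col 2] LRU: children L:{C}, RU:{C,G} ∩→ {C}; cost 0
[col 2] CFLRUV: children CFV:{C,T}, LRU:{C} ∩→ {C}; cost 0
per-site changes: [3, 3, 2]; total = 8

C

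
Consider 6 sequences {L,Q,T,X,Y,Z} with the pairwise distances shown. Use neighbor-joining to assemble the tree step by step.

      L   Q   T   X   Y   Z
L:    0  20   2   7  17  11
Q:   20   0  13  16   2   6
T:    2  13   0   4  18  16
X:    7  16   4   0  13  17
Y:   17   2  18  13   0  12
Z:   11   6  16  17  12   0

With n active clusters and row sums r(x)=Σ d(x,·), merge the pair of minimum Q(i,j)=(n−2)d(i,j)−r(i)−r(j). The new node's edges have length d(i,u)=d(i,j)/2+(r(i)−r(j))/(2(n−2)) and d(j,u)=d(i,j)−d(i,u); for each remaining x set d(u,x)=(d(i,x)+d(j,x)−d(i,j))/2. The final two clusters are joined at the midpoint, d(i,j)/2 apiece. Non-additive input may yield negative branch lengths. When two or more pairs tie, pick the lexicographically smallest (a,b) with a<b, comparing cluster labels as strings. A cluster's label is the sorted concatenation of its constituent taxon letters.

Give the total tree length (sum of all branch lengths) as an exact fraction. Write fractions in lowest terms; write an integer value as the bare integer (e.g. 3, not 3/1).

99/4

iteration 1: select Q,Y (d=2, Q=-111); attach at lengths (3/8, 13/8); label the merged cluster QY
  updated: d(L,QY)=35/2, d(QY,T)=29/2, d(QY,X)=27/2, d(QY,Z)=8
iteration 2: select QY,Z (d=8, Q=-163/2); attach at lengths (17/4, 15/4); label the merged cluster QYZ
  updated: d(L,QYZ)=41/4, d(QYZ,T)=45/4, d(QYZ,X)=45/4
iteration 3: select L,T (d=2, Q=-65/2); attach at lengths (3/2, 1/2); label the merged cluster LT
  updated: d(LT,QYZ)=39/4, d(LT,X)=9/2
iteration 4: select LT,QYZ (d=39/4, Q=-51/2); attach at lengths (3/2, 33/4); label the merged cluster LQTYZ
  updated: d(LQTYZ,X)=3
iteration 5: select LQTYZ,X (d=3); attach at lengths (3/2, 3/2); label the merged cluster LQTXYZ
final tree: (((L:3/2,T:1/2):3/2,((Q:3/8,Y:13/8):17/4,Z:15/4):33/4):3/2,X:3/2)
total length: 99/4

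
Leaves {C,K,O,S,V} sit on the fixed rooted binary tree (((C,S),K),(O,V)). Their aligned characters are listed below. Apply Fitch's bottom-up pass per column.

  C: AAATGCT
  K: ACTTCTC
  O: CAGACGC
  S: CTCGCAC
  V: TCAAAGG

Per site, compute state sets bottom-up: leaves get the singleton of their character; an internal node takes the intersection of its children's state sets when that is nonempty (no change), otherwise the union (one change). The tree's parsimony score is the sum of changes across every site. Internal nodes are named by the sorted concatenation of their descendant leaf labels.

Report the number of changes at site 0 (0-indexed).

[col 0] CS: children C:{A}, S:{C} ∪→ {A,C}; cost 1
[col 0] CKS: children CS:{A,C}, K:{A} ∩→ {A}; cost 0
[col 0] OV: children O:{C}, V:{T} ∪→ {C,T}; cost 1
[col 0] CKOSV: children CKS:{A}, OV:{C,T} ∪→ {A,C,T}; cost 1
[col 1] CS: children C:{A}, S:{T} ∪→ {A,T}; cost 1
[col 1] CKS: children CS:{A,T}, K:{C} ∪→ {A,C,T}; cost 1
[col 1] OV: children O:{A}, V:{C} ∪→ {A,C}; cost 1
[col 1] CKOSV: children CKS:{A,C,T}, OV:{A,C} ∩→ {A,C}; cost 0
[col 2] CS: children C:{A}, S:{C} ∪→ {A,C}; cost 1
[col 2] CKS: children CS:{A,C}, K:{T} ∪→ {A,C,T}; cost 1
[col 2] OV: children O:{G}, V:{A} ∪→ {A,G}; cost 1
[col 2] CKOSV: children CKS:{A,C,T}, OV:{A,G} ∩→ {A}; cost 0
[col 3] CS: children C:{T}, S:{G} ∪→ {G,T}; cost 1
[col 3] CKS: children CS:{G,T}, K:{T} ∩→ {T}; cost 0
[col 3] OV: children O:{A}, V:{A} ∩→ {A}; cost 0
[col 3] CKOSV: children CKS:{T}, OV:{A} ∪→ {A,T}; cost 1
[col 4] CS: children C:{G}, S:{C} ∪→ {C,G}; cost 1
[col 4] CKS: children CS:{C,G}, K:{C} ∩→ {C}; cost 0
[col 4] OV: children O:{C}, V:{A} ∪→ {A,C}; cost 1
[col 4] CKOSV: children CKS:{C}, OV:{A,C} ∩→ {C}; cost 0
[col 5] CS: children C:{C}, S:{A} ∪→ {A,C}; cost 1
[col 5] CKS: children CS:{A,C}, K:{T} ∪→ {A,C,T}; cost 1
[col 5] OV: children O:{G}, V:{G} ∩→ {G}; cost 0
[col 5] CKOSV: children CKS:{A,C,T}, OV:{G} ∪→ {A,C,G,T}; cost 1
[col 6] CS: children C:{T}, S:{C} ∪→ {C,T}; cost 1
[col 6] CKS: children CS:{C,T}, K:{C} ∩→ {C}; cost 0
[col 6] OV: children O:{C}, V:{G} ∪→ {C,G}; cost 1
[col 6] CKOSV: children CKS:{C}, OV:{C,G} ∩→ {C}; cost 0
per-site changes: [3, 3, 3, 2, 2, 3, 2]; total = 18

3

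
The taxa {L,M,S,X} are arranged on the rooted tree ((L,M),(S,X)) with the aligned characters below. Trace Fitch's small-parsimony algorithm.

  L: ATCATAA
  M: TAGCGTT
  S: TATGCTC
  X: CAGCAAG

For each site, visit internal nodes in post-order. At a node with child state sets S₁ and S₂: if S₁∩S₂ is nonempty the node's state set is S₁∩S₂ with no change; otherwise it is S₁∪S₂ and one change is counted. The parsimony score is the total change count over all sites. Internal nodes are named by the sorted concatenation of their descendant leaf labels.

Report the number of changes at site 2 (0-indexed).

[col 0] LM: children L:{A}, M:{T} ∪→ {A,T}; cost 1
[col 0] SX: children S:{T}, X:{C} ∪→ {C,T}; cost 1
[col 0] LMSX: children LM:{A,T}, SX:{C,T} ∩→ {T}; cost 0
[col 1] LM: children L:{T}, M:{A} ∪→ {A,T}; cost 1
[col 1] SX: children S:{A}, X:{A} ∩→ {A}; cost 0
[col 1] LMSX: children LM:{A,T}, SX:{A} ∩→ {A}; cost 0
[col 2] LM: children L:{C}, M:{G} ∪→ {C,G}; cost 1
[col 2] SX: children S:{T}, X:{G} ∪→ {G,T}; cost 1
[col 2] LMSX: children LM:{C,G}, SX:{G,T} ∩→ {G}; cost 0
[col 3] LM: children L:{A}, M:{C} ∪→ {A,C}; cost 1
[col 3] SX: children S:{G}, X:{C} ∪→ {C,G}; cost 1
[col 3] LMSX: children LM:{A,C}, SX:{C,G} ∩→ {C}; cost 0
[col 4] LM: children L:{T}, M:{G} ∪→ {G,T}; cost 1
[col 4] SX: children S:{C}, X:{A} ∪→ {A,C}; cost 1
[col 4] LMSX: children LM:{G,T}, SX:{A,C} ∪→ {A,C,G,T}; cost 1
[col 5] LM: children L:{A}, M:{T} ∪→ {A,T}; cost 1
[col 5] SX: children S:{T}, X:{A} ∪→ {A,T}; cost 1
[col 5] LMSX: children LM:{A,T}, SX:{A,T} ∩→ {A,T}; cost 0
[col 6] LM: children L:{A}, M:{T} ∪→ {A,T}; cost 1
[col 6] SX: children S:{C}, X:{G} ∪→ {C,G}; cost 1
[col 6] LMSX: children LM:{A,T}, SX:{C,G} ∪→ {A,C,G,T}; cost 1
per-site changes: [2, 1, 2, 2, 3, 2, 3]; total = 15

2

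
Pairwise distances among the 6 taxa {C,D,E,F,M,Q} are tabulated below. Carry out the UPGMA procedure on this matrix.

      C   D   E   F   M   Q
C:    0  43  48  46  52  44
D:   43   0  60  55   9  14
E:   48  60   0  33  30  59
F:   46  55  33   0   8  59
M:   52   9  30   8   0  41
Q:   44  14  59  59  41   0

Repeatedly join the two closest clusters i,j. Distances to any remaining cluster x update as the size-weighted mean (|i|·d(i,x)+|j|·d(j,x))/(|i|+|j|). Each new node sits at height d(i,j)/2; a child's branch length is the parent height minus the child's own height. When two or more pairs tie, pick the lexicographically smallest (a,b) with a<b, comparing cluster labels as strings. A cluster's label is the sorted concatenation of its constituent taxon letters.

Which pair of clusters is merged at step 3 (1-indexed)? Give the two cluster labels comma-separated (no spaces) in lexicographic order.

1. join F+M (d=8) ⇒ FM; edges |F|=4, |M|=4
  updated: d(C,FM)=49, d(D,FM)=32, d(E,FM)=63/2, d(FM,Q)=50
2. join D+Q (d=14) ⇒ DQ; edges |D|=7, |Q|=7
  updated: d(C,DQ)=87/2, d(DQ,E)=119/2, d(DQ,FM)=41
3. join E+FM (d=63/2) ⇒ EFM; edges |E|=63/4, |FM|=47/4
  updated: d(C,EFM)=146/3, d(DQ,EFM)=283/6
4. join C+DQ (d=87/2) ⇒ CDQ; edges |C|=87/4, |DQ|=59/4
  updated: d(CDQ,EFM)=143/3
5. join CDQ+EFM (d=143/3) ⇒ CDEFMQ; edges |CDQ|=25/12, |EFM|=97/12
final tree: ((C:87/4,(D:7,Q:7):59/4):25/12,(E:63/4,(F:4,M:4):47/4):97/12)
total length: 577/6

E,FM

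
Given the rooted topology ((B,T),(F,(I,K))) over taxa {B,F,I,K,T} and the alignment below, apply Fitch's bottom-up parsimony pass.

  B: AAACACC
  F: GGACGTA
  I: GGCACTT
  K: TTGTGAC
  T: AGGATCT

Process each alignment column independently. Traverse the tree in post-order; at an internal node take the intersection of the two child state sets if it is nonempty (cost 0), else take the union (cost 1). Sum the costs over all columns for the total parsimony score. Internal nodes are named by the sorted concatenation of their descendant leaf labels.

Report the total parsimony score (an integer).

[col 0] BT: children B:{A}, T:{A} ∩→ {A}; cost 0
[col 0] IK: children I:{G}, K:{T} ∪→ {G,T}; cost 1
[col 0] FIK: children F:{G}, IK:{G,T} ∩→ {G}; cost 0
[col 0] BFIKT: children BT:{A}, FIK:{G} ∪→ {A,G}; cost 1
[col 1] BT: children B:{A}, T:{G} ∪→ {A,G}; cost 1
[col 1] IK: children I:{G}, K:{T} ∪→ {G,T}; cost 1
[col 1] FIK: children F:{G}, IK:{G,T} ∩→ {G}; cost 0
[col 1] BFIKT: children BT:{A,G}, FIK:{G} ∩→ {G}; cost 0
[col 2] BT: children B:{A}, T:{G} ∪→ {A,G}; cost 1
[col 2] IK: children I:{C}, K:{G} ∪→ {C,G}; cost 1
[col 2] FIK: children F:{A}, IK:{C,G} ∪→ {A,C,G}; cost 1
[col 2] BFIKT: children BT:{A,G}, FIK:{A,C,G} ∩→ {A,G}; cost 0
[col 3] BT: children B:{C}, T:{A} ∪→ {A,C}; cost 1
[col 3] IK: children I:{A}, K:{T} ∪→ {A,T}; cost 1
[col 3] FIK: children F:{C}, IK:{A,T} ∪→ {A,C,T}; cost 1
[col 3] BFIKT: children BT:{A,C}, FIK:{A,C,T} ∩→ {A,C}; cost 0
[col 4] BT: children B:{A}, T:{T} ∪→ {A,T}; cost 1
[col 4] IK: children I:{C}, K:{G} ∪→ {C,G}; cost 1
[col 4] FIK: children F:{G}, IK:{C,G} ∩→ {G}; cost 0
[col 4] BFIKT: children BT:{A,T}, FIK:{G} ∪→ {A,G,T}; cost 1
[col 5] BT: children B:{C}, T:{C} ∩→ {C}; cost 0
[col 5] IK: children I:{T}, K:{A} ∪→ {A,T}; cost 1
[col 5] FIK: children F:{T}, IK:{A,T} ∩→ {T}; cost 0
[col 5] BFIKT: children BT:{C}, FIK:{T} ∪→ {C,T}; cost 1
[col 6] BT: children B:{C}, T:{T} ∪→ {C,T}; cost 1
[col 6] IK: children I:{T}, K:{C} ∪→ {C,T}; cost 1
[col 6] FIK: children F:{A}, IK:{C,T} ∪→ {A,C,T}; cost 1
[col 6] BFIKT: children BT:{C,T}, FIK:{A,C,T} ∩→ {C,T}; cost 0
per-site changes: [2, 2, 3, 3, 3, 2, 3]; total = 18

18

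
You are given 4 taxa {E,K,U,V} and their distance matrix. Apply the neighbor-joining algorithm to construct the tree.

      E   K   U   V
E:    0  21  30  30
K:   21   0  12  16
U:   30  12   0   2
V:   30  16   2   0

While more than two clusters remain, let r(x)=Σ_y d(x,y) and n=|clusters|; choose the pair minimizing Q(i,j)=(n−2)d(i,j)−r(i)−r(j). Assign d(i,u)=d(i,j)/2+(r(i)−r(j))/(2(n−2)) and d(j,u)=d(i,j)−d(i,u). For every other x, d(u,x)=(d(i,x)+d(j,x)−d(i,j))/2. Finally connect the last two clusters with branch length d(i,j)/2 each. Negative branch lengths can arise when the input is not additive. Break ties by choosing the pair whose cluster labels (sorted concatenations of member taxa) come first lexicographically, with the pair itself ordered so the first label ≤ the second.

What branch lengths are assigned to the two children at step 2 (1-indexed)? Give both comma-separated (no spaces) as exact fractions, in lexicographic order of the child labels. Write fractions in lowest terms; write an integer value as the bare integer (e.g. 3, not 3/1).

1. join E+K (d=21, Q=-88) ⇒ EK; edges |E|=37/2, |K|=5/2
  updated: d(EK,U)=21/2, d(EK,V)=25/2
2. join EK+U (d=21/2, Q=-25) ⇒ EKU; edges |EK|=21/2, |U|=0
  updated: d(EKU,V)=2
3. join EKU+V (d=2) ⇒ EKUV; edges |EKU|=1, |V|=1
final tree: (((E:37/2,K:5/2):21/2,U:0):1,V:1)
total length: 67/2

21/2,0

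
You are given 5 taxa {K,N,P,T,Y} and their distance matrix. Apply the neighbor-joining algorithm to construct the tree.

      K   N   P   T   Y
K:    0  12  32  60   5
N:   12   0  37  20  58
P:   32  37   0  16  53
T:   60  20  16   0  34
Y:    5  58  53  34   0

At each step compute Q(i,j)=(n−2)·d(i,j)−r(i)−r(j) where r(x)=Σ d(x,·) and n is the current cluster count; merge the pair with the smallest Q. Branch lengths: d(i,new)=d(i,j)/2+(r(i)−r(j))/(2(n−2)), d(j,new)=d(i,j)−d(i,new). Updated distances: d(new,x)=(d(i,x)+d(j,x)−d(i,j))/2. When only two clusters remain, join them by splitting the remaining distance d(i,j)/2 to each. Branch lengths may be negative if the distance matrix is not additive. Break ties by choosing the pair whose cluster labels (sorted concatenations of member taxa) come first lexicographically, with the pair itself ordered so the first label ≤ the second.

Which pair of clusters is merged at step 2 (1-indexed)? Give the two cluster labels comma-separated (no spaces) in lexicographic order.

1. join K+Y (d=5, Q=-244) ⇒ KY; edges |K|=-13/3, |Y|=28/3
  updated: d(KY,N)=65/2, d(KY,P)=40, d(KY,T)=89/2
2. join KY+N (d=65/2, Q=-283/2) ⇒ KNY; edges |KY|=185/8, |N|=75/8
  updated: d(KNY,P)=89/4, d(KNY,T)=16
3. join KNY+P (d=89/4, Q=-217/4) ⇒ KNPY; edges |KNY|=89/8, |P|=89/8
  updated: d(KNPY,T)=39/8
4. join KNPY+T (d=39/8) ⇒ KNPTY; edges |KNPY|=39/16, |T|=39/16
final tree: ((((K:-13/3,Y:28/3):185/8,N:75/8):89/8,P:89/8):39/16,T:39/16)
total length: 517/8

KY,N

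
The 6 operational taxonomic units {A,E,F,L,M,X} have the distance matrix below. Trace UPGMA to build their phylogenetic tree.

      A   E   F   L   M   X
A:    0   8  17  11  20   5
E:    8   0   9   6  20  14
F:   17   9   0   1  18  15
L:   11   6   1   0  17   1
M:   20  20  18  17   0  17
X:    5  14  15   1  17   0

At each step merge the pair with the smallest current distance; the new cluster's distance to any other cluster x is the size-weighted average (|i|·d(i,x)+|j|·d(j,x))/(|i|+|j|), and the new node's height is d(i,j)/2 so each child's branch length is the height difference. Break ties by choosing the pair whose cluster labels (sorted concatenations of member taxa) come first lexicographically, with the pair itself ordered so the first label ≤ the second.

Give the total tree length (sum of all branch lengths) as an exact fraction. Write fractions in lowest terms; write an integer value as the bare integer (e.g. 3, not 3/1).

step 1: merge (F,L) at d=1; branch lengths F→1/2, L→1/2; new cluster FL
  updated: d(A,FL)=14, d(E,FL)=15/2, d(FL,M)=35/2, d(FL,X)=8
step 2: merge (A,X) at d=5; branch lengths A→5/2, X→5/2; new cluster AX
  updated: d(AX,E)=11, d(AX,FL)=11, d(AX,M)=37/2
step 3: merge (E,FL) at d=15/2; branch lengths E→15/4, FL→13/4; new cluster EFL
  updated: d(AX,EFL)=11, d(EFL,M)=55/3
step 4: merge (AX,EFL) at d=11; branch lengths AX→3, EFL→7/4; new cluster AEFLX
  updated: d(AEFLX,M)=92/5
step 5: merge (AEFLX,M) at d=92/5; branch lengths AEFLX→37/10, M→46/5; new cluster AEFLMX
final tree: (((A:5/2,X:5/2):3,(E:15/4,(F:1/2,L:1/2):13/4):7/4):37/10,M:46/5)
total length: 613/20

613/20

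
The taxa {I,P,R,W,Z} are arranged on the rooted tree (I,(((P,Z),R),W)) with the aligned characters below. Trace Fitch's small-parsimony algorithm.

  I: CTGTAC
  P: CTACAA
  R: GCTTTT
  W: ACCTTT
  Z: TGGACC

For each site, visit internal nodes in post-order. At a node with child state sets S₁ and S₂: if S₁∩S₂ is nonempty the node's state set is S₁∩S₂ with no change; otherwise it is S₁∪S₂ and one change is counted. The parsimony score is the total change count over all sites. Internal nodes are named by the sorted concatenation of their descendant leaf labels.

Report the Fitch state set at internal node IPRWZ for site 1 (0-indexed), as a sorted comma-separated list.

site 0, node PZ: P={C} ∪ Z={T} → {C,T} (+1)
site 0, node PRZ: PZ={C,T} ∪ R={G} → {C,G,T} (+1)
site 0, node PRWZ: PRZ={C,G,T} ∪ W={A} → {A,C,G,T} (+1)
site 0, node IPRWZ: I={C} ∩ PRWZ={A,C,G,T} → {C} (+0)
site 1, node PZ: P={T} ∪ Z={G} → {G,T} (+1)
site 1, node PRZ: PZ={G,T} ∪ R={C} → {C,G,T} (+1)
site 1, node PRWZ: PRZ={C,G,T} ∩ W={C} → {C} (+0)
site 1, node IPRWZ: I={T} ∪ PRWZ={C} → {C,T} (+1)
site 2, node PZ: P={A} ∪ Z={G} → {A,G} (+1)
site 2, node PRZ: PZ={A,G} ∪ R={T} → {A,G,T} (+1)
site 2, node PRWZ: PRZ={A,G,T} ∪ W={C} → {A,C,G,T} (+1)
site 2, node IPRWZ: I={G} ∩ PRWZ={A,C,G,T} → {G} (+0)
site 3, node PZ: P={C} ∪ Z={A} → {A,C} (+1)
site 3, node PRZ: PZ={A,C} ∪ R={T} → {A,C,T} (+1)
site 3, node PRWZ: PRZ={A,C,T} ∩ W={T} → {T} (+0)
site 3, node IPRWZ: I={T} ∩ PRWZ={T} → {T} (+0)
site 4, node PZ: P={A} ∪ Z={C} → {A,C} (+1)
site 4, node PRZ: PZ={A,C} ∪ R={T} → {A,C,T} (+1)
site 4, node PRWZ: PRZ={A,C,T} ∩ W={T} → {T} (+0)
site 4, node IPRWZ: I={A} ∪ PRWZ={T} → {A,T} (+1)
site 5, node PZ: P={A} ∪ Z={C} → {A,C} (+1)
site 5, node PRZ: PZ={A,C} ∪ R={T} → {A,C,T} (+1)
site 5, node PRWZ: PRZ={A,C,T} ∩ W={T} → {T} (+0)
site 5, node IPRWZ: I={C} ∪ PRWZ={T} → {C,T} (+1)
per-site changes: [3, 3, 3, 2, 3, 3]; total = 17

C,T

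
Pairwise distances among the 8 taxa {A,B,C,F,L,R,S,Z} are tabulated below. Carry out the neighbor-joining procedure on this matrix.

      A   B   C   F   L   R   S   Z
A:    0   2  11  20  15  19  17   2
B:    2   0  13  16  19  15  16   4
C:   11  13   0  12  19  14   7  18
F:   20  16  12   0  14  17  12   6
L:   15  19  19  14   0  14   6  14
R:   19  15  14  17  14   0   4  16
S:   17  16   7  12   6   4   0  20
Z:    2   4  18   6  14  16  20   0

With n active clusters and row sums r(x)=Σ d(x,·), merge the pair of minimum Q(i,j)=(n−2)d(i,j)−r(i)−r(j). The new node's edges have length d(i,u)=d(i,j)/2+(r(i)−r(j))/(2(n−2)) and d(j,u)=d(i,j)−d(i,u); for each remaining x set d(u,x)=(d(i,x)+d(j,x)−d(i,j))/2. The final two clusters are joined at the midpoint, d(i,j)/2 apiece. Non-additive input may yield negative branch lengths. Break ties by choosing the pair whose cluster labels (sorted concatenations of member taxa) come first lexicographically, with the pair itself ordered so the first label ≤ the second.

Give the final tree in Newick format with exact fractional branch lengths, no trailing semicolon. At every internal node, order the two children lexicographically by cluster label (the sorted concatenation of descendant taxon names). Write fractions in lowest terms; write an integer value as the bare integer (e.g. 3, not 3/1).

step 1: merge (A,B) at d=2, Q=-159; branch lengths A→13/12, B→11/12; new cluster AB
  updated: d(AB,C)=11, d(AB,F)=17, d(AB,L)=16, d(AB,R)=16, d(AB,S)=31/2, d(AB,Z)=2
step 2: merge (AB,Z) at d=2, Q=-287/2; branch lengths AB→23/20, Z→17/20; new cluster ABZ
  updated: d(ABZ,C)=27/2, d(ABZ,F)=21/2, d(ABZ,L)=14, d(ABZ,R)=15, d(ABZ,S)=67/4
step 3: merge (R,S) at d=4, Q=-375/4; branch lengths R→137/32, S→-9/32; new cluster RS
  updated: d(ABZ,RS)=111/8, d(C,RS)=17/2, d(F,RS)=25/2, d(L,RS)=8
step 4: merge (L,RS) at d=8, Q=-591/8; branch lengths L→289/48, RS→95/48; new cluster LRS
  updated: d(ABZ,LRS)=159/16, d(C,LRS)=39/4, d(F,LRS)=37/4
step 5: merge (ABZ,F) at d=21/2, Q=-715/16; branch lengths ABZ→371/64, F→301/64; new cluster ABFZ
  updated: d(ABFZ,C)=15/2, d(ABFZ,LRS)=139/32
step 6: merge (ABFZ,C) at d=15/2, Q=-691/32; branch lengths ABFZ→67/64, C→413/64; new cluster ABCFZ
  updated: d(ABCFZ,LRS)=211/64
step 7: merge (ABCFZ,LRS) at d=211/64; branch lengths ABCFZ→211/128, LRS→211/128; new cluster ABCFLRSZ
final tree: (((((A:13/12,B:11/12):23/20,Z:17/20):371/64,F:301/64):67/64,C:413/64):211/128,(L:289/48,(R:137/32,S:-9/32):95/48):211/128)
total length: 2387/64

(((((A:13/12,B:11/12):23/20,Z:17/20):371/64,F:301/64):67/64,C:413/64):211/128,(L:289/48,(R:137/32,S:-9/32):95/48):211/128)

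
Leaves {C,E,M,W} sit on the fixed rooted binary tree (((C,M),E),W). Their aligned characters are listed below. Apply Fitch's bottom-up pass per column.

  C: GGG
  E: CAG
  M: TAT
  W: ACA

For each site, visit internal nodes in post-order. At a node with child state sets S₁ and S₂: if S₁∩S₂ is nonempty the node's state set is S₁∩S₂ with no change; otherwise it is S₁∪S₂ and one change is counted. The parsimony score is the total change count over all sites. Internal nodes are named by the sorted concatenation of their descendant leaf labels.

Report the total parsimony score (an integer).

7

CM@0: {G} ∪ {T} = {G,T} (union, +1)
CEM@0: {G,T} ∪ {C} = {C,G,T} (union, +1)
CEMW@0: {C,G,T} ∪ {A} = {A,C,G,T} (union, +1)
CM@1: {G} ∪ {A} = {A,G} (union, +1)
CEM@1: {A,G} ∩ {A} = {A} (intersection, +0)
CEMW@1: {A} ∪ {C} = {A,C} (union, +1)
CM@2: {G} ∪ {T} = {G,T} (union, +1)
CEM@2: {G,T} ∩ {G} = {G} (intersection, +0)
CEMW@2: {G} ∪ {A} = {A,G} (union, +1)
per-site changes: [3, 2, 2]; total = 7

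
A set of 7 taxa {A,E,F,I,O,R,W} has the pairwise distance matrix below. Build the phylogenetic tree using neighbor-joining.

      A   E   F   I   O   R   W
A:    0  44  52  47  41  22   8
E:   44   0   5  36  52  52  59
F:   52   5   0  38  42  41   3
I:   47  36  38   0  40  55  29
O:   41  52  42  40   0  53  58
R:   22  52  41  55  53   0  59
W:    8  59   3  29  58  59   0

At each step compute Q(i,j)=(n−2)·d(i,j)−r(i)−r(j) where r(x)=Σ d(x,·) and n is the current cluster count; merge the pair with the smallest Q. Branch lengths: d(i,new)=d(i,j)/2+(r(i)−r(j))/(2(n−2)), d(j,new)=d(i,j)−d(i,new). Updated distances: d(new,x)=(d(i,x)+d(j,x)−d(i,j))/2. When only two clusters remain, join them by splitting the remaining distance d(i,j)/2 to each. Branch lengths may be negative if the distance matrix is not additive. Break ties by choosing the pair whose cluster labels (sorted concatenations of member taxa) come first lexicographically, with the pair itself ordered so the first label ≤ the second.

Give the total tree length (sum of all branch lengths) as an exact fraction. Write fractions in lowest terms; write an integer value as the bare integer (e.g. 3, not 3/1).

1. join E+F (d=5, Q=-404) ⇒ EF; edges |E|=46/5, |F|=-21/5
  updated: d(A,EF)=91/2, d(EF,I)=69/2, d(EF,O)=89/2, d(EF,R)=44, d(EF,W)=57/2
2. join A+W (d=8, Q=-314) ⇒ AW; edges |A|=13/8, |W|=51/8
  updated: d(AW,EF)=33, d(AW,I)=34, d(AW,O)=91/2, d(AW,R)=73/2
3. join AW+R (d=73/2, Q=-228) ⇒ ARW; edges |AW|=35/3, |R|=149/6
  updated: d(ARW,EF)=81/4, d(ARW,I)=105/4, d(ARW,O)=31
4. join ARW+EF (d=81/4, Q=-545/4) ⇒ AEFRW; edges |ARW|=75/16, |EF|=249/16
  updated: d(AEFRW,I)=81/4, d(AEFRW,O)=221/8
5. join AEFRW+I (d=81/4, Q=-703/8) ⇒ AEFIRW; edges |AEFRW|=63/16, |I|=261/16
  updated: d(AEFIRW,O)=379/16
6. join AEFIRW+O (d=379/16) ⇒ AEFIORW; edges |AEFIRW|=379/32, |O|=379/32
final tree: (((((A:13/8,W:51/8):35/3,R:149/6):75/16,(E:46/5,F:-21/5):249/16):63/16,I:261/16):379/32,O:379/32)
total length: 1819/16

1819/16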